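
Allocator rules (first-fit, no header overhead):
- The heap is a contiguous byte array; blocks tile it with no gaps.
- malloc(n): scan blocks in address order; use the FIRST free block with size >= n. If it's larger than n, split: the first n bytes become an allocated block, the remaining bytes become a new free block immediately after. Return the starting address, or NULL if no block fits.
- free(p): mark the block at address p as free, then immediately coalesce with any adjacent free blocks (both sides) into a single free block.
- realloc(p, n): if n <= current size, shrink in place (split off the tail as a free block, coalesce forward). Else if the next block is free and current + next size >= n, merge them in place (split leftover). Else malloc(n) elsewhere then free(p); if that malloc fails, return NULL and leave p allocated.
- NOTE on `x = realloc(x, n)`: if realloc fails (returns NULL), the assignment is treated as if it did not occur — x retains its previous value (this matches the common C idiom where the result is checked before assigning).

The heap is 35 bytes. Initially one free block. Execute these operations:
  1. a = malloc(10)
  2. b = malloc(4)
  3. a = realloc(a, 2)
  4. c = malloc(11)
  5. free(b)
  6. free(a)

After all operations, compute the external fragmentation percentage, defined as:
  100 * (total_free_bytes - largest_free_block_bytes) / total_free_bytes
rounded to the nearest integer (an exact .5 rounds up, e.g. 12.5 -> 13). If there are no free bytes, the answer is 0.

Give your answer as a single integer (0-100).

Answer: 42

Derivation:
Op 1: a = malloc(10) -> a = 0; heap: [0-9 ALLOC][10-34 FREE]
Op 2: b = malloc(4) -> b = 10; heap: [0-9 ALLOC][10-13 ALLOC][14-34 FREE]
Op 3: a = realloc(a, 2) -> a = 0; heap: [0-1 ALLOC][2-9 FREE][10-13 ALLOC][14-34 FREE]
Op 4: c = malloc(11) -> c = 14; heap: [0-1 ALLOC][2-9 FREE][10-13 ALLOC][14-24 ALLOC][25-34 FREE]
Op 5: free(b) -> (freed b); heap: [0-1 ALLOC][2-13 FREE][14-24 ALLOC][25-34 FREE]
Op 6: free(a) -> (freed a); heap: [0-13 FREE][14-24 ALLOC][25-34 FREE]
Free blocks: [14 10] total_free=24 largest=14 -> 100*(24-14)/24 = 1000/24 ≈ 41.667 -> rounds to 42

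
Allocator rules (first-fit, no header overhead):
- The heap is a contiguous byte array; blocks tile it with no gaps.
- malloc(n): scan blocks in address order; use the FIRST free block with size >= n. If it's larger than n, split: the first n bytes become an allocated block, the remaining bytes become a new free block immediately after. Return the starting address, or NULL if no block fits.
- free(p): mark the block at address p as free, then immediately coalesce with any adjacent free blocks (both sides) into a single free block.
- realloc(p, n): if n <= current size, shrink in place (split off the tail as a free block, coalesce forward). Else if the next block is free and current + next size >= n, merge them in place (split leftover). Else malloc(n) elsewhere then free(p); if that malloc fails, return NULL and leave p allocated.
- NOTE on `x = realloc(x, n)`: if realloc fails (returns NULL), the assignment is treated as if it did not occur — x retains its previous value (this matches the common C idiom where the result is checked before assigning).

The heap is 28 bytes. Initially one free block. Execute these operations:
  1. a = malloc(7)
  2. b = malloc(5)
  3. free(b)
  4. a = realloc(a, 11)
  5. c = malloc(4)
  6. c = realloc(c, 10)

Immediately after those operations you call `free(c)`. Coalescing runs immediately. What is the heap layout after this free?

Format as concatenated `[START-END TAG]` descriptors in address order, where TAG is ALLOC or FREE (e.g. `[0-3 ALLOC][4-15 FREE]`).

Op 1: a = malloc(7) -> a = 0; heap: [0-6 ALLOC][7-27 FREE]
Op 2: b = malloc(5) -> b = 7; heap: [0-6 ALLOC][7-11 ALLOC][12-27 FREE]
Op 3: free(b) -> (freed b); heap: [0-6 ALLOC][7-27 FREE]
Op 4: a = realloc(a, 11) -> a = 0; heap: [0-10 ALLOC][11-27 FREE]
Op 5: c = malloc(4) -> c = 11; heap: [0-10 ALLOC][11-14 ALLOC][15-27 FREE]
Op 6: c = realloc(c, 10) -> c = 11; heap: [0-10 ALLOC][11-20 ALLOC][21-27 FREE]
free(c): c = 11 -> block [11-20 ALLOC]; mark free, coalesce with adjacent free neighbors -> [0-10 ALLOC][11-27 FREE]

Answer: [0-10 ALLOC][11-27 FREE]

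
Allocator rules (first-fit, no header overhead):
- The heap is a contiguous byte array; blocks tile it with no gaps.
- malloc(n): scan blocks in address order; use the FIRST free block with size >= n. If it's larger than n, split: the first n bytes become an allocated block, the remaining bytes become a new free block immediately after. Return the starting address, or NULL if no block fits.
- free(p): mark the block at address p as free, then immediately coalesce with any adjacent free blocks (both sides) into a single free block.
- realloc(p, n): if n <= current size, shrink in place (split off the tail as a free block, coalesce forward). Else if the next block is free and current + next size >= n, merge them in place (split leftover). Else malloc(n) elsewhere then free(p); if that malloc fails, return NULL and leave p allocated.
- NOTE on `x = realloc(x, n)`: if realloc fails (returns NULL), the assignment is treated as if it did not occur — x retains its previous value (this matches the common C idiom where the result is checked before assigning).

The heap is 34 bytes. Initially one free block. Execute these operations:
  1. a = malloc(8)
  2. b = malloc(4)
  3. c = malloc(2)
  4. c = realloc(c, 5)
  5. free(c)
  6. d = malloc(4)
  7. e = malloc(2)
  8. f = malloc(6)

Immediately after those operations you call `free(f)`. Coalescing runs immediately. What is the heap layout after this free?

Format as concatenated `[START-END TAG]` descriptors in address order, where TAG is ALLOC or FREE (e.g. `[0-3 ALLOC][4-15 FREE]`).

Op 1: a = malloc(8) -> a = 0; heap: [0-7 ALLOC][8-33 FREE]
Op 2: b = malloc(4) -> b = 8; heap: [0-7 ALLOC][8-11 ALLOC][12-33 FREE]
Op 3: c = malloc(2) -> c = 12; heap: [0-7 ALLOC][8-11 ALLOC][12-13 ALLOC][14-33 FREE]
Op 4: c = realloc(c, 5) -> c = 12; heap: [0-7 ALLOC][8-11 ALLOC][12-16 ALLOC][17-33 FREE]
Op 5: free(c) -> (freed c); heap: [0-7 ALLOC][8-11 ALLOC][12-33 FREE]
Op 6: d = malloc(4) -> d = 12; heap: [0-7 ALLOC][8-11 ALLOC][12-15 ALLOC][16-33 FREE]
Op 7: e = malloc(2) -> e = 16; heap: [0-7 ALLOC][8-11 ALLOC][12-15 ALLOC][16-17 ALLOC][18-33 FREE]
Op 8: f = malloc(6) -> f = 18; heap: [0-7 ALLOC][8-11 ALLOC][12-15 ALLOC][16-17 ALLOC][18-23 ALLOC][24-33 FREE]
free(f): f = 18 -> block [18-23 ALLOC]; mark free, coalesce with adjacent free neighbors -> [0-7 ALLOC][8-11 ALLOC][12-15 ALLOC][16-17 ALLOC][18-33 FREE]

Answer: [0-7 ALLOC][8-11 ALLOC][12-15 ALLOC][16-17 ALLOC][18-33 FREE]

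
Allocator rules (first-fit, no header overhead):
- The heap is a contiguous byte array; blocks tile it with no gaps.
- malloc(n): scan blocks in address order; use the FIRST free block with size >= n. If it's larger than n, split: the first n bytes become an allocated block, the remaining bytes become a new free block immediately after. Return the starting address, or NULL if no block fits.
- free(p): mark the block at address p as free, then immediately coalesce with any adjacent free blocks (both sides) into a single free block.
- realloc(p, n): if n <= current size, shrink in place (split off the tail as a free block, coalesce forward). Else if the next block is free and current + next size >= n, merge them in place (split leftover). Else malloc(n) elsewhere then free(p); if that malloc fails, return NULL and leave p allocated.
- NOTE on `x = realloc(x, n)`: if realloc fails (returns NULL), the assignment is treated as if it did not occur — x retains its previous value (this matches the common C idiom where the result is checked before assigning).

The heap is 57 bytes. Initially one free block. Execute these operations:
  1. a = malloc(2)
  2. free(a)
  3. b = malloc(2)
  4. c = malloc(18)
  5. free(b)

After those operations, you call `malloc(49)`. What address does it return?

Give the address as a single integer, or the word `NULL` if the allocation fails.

Op 1: a = malloc(2) -> a = 0; heap: [0-1 ALLOC][2-56 FREE]
Op 2: free(a) -> (freed a); heap: [0-56 FREE]
Op 3: b = malloc(2) -> b = 0; heap: [0-1 ALLOC][2-56 FREE]
Op 4: c = malloc(18) -> c = 2; heap: [0-1 ALLOC][2-19 ALLOC][20-56 FREE]
Op 5: free(b) -> (freed b); heap: [0-1 FREE][2-19 ALLOC][20-56 FREE]
malloc(49): first-fit scan over [0-1 FREE][2-19 ALLOC][20-56 FREE] -> NULL

Answer: NULL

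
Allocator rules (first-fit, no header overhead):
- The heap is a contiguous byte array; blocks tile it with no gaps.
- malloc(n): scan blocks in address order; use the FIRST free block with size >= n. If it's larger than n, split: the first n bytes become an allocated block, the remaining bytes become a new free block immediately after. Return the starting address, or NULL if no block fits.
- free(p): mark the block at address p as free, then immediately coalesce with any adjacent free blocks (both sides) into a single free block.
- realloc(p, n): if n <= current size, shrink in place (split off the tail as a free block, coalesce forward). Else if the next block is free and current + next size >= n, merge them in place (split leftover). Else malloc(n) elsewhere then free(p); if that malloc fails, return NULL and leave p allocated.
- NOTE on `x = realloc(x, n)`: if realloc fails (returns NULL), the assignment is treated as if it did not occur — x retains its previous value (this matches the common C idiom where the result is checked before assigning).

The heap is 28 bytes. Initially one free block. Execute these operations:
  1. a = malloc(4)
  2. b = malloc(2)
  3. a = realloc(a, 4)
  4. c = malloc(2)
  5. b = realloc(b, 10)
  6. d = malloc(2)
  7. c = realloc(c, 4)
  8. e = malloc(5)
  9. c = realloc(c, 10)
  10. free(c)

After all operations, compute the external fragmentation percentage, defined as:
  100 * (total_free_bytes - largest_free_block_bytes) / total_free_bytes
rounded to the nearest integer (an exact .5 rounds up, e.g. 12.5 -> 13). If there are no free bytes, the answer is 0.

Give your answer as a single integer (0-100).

Op 1: a = malloc(4) -> a = 0; heap: [0-3 ALLOC][4-27 FREE]
Op 2: b = malloc(2) -> b = 4; heap: [0-3 ALLOC][4-5 ALLOC][6-27 FREE]
Op 3: a = realloc(a, 4) -> a = 0; heap: [0-3 ALLOC][4-5 ALLOC][6-27 FREE]
Op 4: c = malloc(2) -> c = 6; heap: [0-3 ALLOC][4-5 ALLOC][6-7 ALLOC][8-27 FREE]
Op 5: b = realloc(b, 10) -> b = 8; heap: [0-3 ALLOC][4-5 FREE][6-7 ALLOC][8-17 ALLOC][18-27 FREE]
Op 6: d = malloc(2) -> d = 4; heap: [0-3 ALLOC][4-5 ALLOC][6-7 ALLOC][8-17 ALLOC][18-27 FREE]
Op 7: c = realloc(c, 4) -> c = 18; heap: [0-3 ALLOC][4-5 ALLOC][6-7 FREE][8-17 ALLOC][18-21 ALLOC][22-27 FREE]
Op 8: e = malloc(5) -> e = 22; heap: [0-3 ALLOC][4-5 ALLOC][6-7 FREE][8-17 ALLOC][18-21 ALLOC][22-26 ALLOC][27-27 FREE]
Op 9: c = realloc(c, 10) -> NULL (c unchanged); heap: [0-3 ALLOC][4-5 ALLOC][6-7 FREE][8-17 ALLOC][18-21 ALLOC][22-26 ALLOC][27-27 FREE]
Op 10: free(c) -> (freed c); heap: [0-3 ALLOC][4-5 ALLOC][6-7 FREE][8-17 ALLOC][18-21 FREE][22-26 ALLOC][27-27 FREE]
Free blocks: [2 4 1] total_free=7 largest=4 -> 100*(7-4)/7 = 300/7 ≈ 42.857 -> rounds to 43

Answer: 43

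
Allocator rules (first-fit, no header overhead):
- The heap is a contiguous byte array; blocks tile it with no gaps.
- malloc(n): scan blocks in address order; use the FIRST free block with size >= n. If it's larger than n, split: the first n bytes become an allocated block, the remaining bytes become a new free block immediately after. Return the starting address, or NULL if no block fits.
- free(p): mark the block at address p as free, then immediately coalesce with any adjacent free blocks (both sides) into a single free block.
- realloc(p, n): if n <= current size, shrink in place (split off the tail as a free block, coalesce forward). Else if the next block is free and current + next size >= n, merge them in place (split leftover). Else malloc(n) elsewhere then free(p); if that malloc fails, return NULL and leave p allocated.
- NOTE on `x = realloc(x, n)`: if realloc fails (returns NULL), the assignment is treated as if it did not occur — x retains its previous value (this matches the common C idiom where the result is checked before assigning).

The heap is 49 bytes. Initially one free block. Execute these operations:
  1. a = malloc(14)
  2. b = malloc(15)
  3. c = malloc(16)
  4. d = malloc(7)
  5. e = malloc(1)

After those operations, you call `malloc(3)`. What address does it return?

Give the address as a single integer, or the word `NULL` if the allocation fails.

Answer: 46

Derivation:
Op 1: a = malloc(14) -> a = 0; heap: [0-13 ALLOC][14-48 FREE]
Op 2: b = malloc(15) -> b = 14; heap: [0-13 ALLOC][14-28 ALLOC][29-48 FREE]
Op 3: c = malloc(16) -> c = 29; heap: [0-13 ALLOC][14-28 ALLOC][29-44 ALLOC][45-48 FREE]
Op 4: d = malloc(7) -> d = NULL; heap: [0-13 ALLOC][14-28 ALLOC][29-44 ALLOC][45-48 FREE]
Op 5: e = malloc(1) -> e = 45; heap: [0-13 ALLOC][14-28 ALLOC][29-44 ALLOC][45-45 ALLOC][46-48 FREE]
malloc(3): first-fit scan over [0-13 ALLOC][14-28 ALLOC][29-44 ALLOC][45-45 ALLOC][46-48 FREE] -> 46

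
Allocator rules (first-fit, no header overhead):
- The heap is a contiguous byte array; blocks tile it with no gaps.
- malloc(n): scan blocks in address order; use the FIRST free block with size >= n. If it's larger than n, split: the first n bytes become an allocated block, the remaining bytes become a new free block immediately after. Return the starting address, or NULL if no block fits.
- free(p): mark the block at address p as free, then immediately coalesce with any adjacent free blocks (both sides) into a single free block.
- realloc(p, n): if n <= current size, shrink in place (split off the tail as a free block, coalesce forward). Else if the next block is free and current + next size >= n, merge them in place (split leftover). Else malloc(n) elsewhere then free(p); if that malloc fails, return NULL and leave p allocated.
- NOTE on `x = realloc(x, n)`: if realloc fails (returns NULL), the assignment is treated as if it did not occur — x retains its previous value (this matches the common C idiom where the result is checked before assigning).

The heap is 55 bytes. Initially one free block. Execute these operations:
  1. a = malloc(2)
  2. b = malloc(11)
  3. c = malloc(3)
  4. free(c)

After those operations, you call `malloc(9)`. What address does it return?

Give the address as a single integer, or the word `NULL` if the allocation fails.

Op 1: a = malloc(2) -> a = 0; heap: [0-1 ALLOC][2-54 FREE]
Op 2: b = malloc(11) -> b = 2; heap: [0-1 ALLOC][2-12 ALLOC][13-54 FREE]
Op 3: c = malloc(3) -> c = 13; heap: [0-1 ALLOC][2-12 ALLOC][13-15 ALLOC][16-54 FREE]
Op 4: free(c) -> (freed c); heap: [0-1 ALLOC][2-12 ALLOC][13-54 FREE]
malloc(9): first-fit scan over [0-1 ALLOC][2-12 ALLOC][13-54 FREE] -> 13

Answer: 13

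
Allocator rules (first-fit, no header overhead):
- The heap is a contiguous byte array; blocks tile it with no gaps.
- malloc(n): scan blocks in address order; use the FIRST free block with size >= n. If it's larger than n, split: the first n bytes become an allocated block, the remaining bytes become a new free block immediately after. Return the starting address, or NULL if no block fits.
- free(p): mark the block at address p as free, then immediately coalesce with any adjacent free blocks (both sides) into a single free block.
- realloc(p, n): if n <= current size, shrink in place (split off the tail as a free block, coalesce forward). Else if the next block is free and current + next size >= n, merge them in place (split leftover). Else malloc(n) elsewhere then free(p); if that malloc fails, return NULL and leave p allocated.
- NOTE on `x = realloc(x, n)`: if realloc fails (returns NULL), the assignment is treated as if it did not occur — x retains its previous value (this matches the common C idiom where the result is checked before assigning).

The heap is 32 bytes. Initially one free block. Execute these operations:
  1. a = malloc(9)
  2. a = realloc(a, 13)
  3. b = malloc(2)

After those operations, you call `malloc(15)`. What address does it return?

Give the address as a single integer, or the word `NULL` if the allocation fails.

Answer: 15

Derivation:
Op 1: a = malloc(9) -> a = 0; heap: [0-8 ALLOC][9-31 FREE]
Op 2: a = realloc(a, 13) -> a = 0; heap: [0-12 ALLOC][13-31 FREE]
Op 3: b = malloc(2) -> b = 13; heap: [0-12 ALLOC][13-14 ALLOC][15-31 FREE]
malloc(15): first-fit scan over [0-12 ALLOC][13-14 ALLOC][15-31 FREE] -> 15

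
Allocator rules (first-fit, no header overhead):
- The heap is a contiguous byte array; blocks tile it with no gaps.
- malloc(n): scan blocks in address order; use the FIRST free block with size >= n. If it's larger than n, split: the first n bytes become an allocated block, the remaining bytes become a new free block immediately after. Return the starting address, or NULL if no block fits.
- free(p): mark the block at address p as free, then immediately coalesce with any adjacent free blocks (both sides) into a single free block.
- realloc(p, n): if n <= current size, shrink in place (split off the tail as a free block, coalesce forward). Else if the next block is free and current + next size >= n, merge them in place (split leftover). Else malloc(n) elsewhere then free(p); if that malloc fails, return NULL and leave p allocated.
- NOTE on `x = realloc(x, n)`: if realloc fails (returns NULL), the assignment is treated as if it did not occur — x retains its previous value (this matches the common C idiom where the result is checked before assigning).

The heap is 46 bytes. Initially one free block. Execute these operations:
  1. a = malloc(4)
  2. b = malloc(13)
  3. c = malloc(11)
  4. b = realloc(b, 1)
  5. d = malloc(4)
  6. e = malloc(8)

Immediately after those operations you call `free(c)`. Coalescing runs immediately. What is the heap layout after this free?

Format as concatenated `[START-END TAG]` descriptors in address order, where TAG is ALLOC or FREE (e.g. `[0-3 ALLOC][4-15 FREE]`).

Op 1: a = malloc(4) -> a = 0; heap: [0-3 ALLOC][4-45 FREE]
Op 2: b = malloc(13) -> b = 4; heap: [0-3 ALLOC][4-16 ALLOC][17-45 FREE]
Op 3: c = malloc(11) -> c = 17; heap: [0-3 ALLOC][4-16 ALLOC][17-27 ALLOC][28-45 FREE]
Op 4: b = realloc(b, 1) -> b = 4; heap: [0-3 ALLOC][4-4 ALLOC][5-16 FREE][17-27 ALLOC][28-45 FREE]
Op 5: d = malloc(4) -> d = 5; heap: [0-3 ALLOC][4-4 ALLOC][5-8 ALLOC][9-16 FREE][17-27 ALLOC][28-45 FREE]
Op 6: e = malloc(8) -> e = 9; heap: [0-3 ALLOC][4-4 ALLOC][5-8 ALLOC][9-16 ALLOC][17-27 ALLOC][28-45 FREE]
free(c): c = 17 -> block [17-27 ALLOC]; mark free, coalesce with adjacent free neighbors -> [0-3 ALLOC][4-4 ALLOC][5-8 ALLOC][9-16 ALLOC][17-45 FREE]

Answer: [0-3 ALLOC][4-4 ALLOC][5-8 ALLOC][9-16 ALLOC][17-45 FREE]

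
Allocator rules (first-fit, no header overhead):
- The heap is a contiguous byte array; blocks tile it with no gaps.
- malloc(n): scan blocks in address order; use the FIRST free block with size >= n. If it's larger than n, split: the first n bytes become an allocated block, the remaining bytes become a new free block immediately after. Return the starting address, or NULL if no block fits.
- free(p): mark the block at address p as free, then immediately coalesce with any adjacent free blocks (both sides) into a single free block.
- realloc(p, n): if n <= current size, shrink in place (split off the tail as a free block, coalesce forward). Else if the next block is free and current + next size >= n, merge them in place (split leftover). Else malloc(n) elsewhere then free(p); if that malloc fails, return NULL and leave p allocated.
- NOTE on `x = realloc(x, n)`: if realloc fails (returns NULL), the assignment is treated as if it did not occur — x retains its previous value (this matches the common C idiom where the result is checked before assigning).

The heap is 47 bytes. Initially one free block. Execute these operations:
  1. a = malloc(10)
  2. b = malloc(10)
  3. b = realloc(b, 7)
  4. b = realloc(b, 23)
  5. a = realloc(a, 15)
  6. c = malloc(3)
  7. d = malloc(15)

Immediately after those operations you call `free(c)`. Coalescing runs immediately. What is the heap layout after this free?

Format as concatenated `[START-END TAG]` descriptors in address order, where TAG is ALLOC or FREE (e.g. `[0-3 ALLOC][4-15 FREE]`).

Answer: [0-9 ALLOC][10-32 ALLOC][33-46 FREE]

Derivation:
Op 1: a = malloc(10) -> a = 0; heap: [0-9 ALLOC][10-46 FREE]
Op 2: b = malloc(10) -> b = 10; heap: [0-9 ALLOC][10-19 ALLOC][20-46 FREE]
Op 3: b = realloc(b, 7) -> b = 10; heap: [0-9 ALLOC][10-16 ALLOC][17-46 FREE]
Op 4: b = realloc(b, 23) -> b = 10; heap: [0-9 ALLOC][10-32 ALLOC][33-46 FREE]
Op 5: a = realloc(a, 15) -> NULL (a unchanged); heap: [0-9 ALLOC][10-32 ALLOC][33-46 FREE]
Op 6: c = malloc(3) -> c = 33; heap: [0-9 ALLOC][10-32 ALLOC][33-35 ALLOC][36-46 FREE]
Op 7: d = malloc(15) -> d = NULL; heap: [0-9 ALLOC][10-32 ALLOC][33-35 ALLOC][36-46 FREE]
free(c): c = 33 -> block [33-35 ALLOC]; mark free, coalesce with adjacent free neighbors -> [0-9 ALLOC][10-32 ALLOC][33-46 FREE]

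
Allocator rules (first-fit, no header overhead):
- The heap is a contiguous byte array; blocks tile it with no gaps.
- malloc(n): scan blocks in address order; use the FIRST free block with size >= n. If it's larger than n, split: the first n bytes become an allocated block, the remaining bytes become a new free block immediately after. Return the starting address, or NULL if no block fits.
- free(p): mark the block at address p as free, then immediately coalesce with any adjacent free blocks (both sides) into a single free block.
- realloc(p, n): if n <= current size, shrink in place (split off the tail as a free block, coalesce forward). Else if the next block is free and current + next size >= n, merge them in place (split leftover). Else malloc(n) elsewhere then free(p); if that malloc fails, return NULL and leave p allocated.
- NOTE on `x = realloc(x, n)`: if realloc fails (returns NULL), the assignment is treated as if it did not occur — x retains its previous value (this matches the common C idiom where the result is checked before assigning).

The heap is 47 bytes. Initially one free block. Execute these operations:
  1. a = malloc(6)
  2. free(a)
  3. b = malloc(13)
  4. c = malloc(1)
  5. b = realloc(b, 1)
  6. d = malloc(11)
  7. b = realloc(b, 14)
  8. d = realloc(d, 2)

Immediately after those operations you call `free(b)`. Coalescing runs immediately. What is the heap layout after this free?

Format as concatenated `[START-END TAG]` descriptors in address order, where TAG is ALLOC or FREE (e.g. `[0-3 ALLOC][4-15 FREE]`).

Answer: [0-0 FREE][1-2 ALLOC][3-12 FREE][13-13 ALLOC][14-46 FREE]

Derivation:
Op 1: a = malloc(6) -> a = 0; heap: [0-5 ALLOC][6-46 FREE]
Op 2: free(a) -> (freed a); heap: [0-46 FREE]
Op 3: b = malloc(13) -> b = 0; heap: [0-12 ALLOC][13-46 FREE]
Op 4: c = malloc(1) -> c = 13; heap: [0-12 ALLOC][13-13 ALLOC][14-46 FREE]
Op 5: b = realloc(b, 1) -> b = 0; heap: [0-0 ALLOC][1-12 FREE][13-13 ALLOC][14-46 FREE]
Op 6: d = malloc(11) -> d = 1; heap: [0-0 ALLOC][1-11 ALLOC][12-12 FREE][13-13 ALLOC][14-46 FREE]
Op 7: b = realloc(b, 14) -> b = 14; heap: [0-0 FREE][1-11 ALLOC][12-12 FREE][13-13 ALLOC][14-27 ALLOC][28-46 FREE]
Op 8: d = realloc(d, 2) -> d = 1; heap: [0-0 FREE][1-2 ALLOC][3-12 FREE][13-13 ALLOC][14-27 ALLOC][28-46 FREE]
free(b): b = 14 -> block [14-27 ALLOC]; mark free, coalesce with adjacent free neighbors -> [0-0 FREE][1-2 ALLOC][3-12 FREE][13-13 ALLOC][14-46 FREE]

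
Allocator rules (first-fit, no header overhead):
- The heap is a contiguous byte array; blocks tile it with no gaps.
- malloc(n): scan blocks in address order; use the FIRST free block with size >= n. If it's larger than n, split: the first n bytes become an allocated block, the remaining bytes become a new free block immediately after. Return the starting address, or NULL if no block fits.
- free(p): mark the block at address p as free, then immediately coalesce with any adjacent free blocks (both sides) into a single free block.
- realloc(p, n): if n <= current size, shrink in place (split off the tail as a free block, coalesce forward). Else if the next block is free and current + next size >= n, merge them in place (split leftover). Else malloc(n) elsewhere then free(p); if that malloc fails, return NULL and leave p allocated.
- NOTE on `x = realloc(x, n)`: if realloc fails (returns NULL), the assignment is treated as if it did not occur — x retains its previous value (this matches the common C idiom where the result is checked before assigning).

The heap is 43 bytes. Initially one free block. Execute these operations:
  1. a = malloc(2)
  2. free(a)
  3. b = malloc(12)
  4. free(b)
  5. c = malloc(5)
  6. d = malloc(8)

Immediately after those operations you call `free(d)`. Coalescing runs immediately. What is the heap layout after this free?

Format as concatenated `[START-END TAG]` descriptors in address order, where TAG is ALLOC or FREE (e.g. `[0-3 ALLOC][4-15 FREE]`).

Answer: [0-4 ALLOC][5-42 FREE]

Derivation:
Op 1: a = malloc(2) -> a = 0; heap: [0-1 ALLOC][2-42 FREE]
Op 2: free(a) -> (freed a); heap: [0-42 FREE]
Op 3: b = malloc(12) -> b = 0; heap: [0-11 ALLOC][12-42 FREE]
Op 4: free(b) -> (freed b); heap: [0-42 FREE]
Op 5: c = malloc(5) -> c = 0; heap: [0-4 ALLOC][5-42 FREE]
Op 6: d = malloc(8) -> d = 5; heap: [0-4 ALLOC][5-12 ALLOC][13-42 FREE]
free(d): d = 5 -> block [5-12 ALLOC]; mark free, coalesce with adjacent free neighbors -> [0-4 ALLOC][5-42 FREE]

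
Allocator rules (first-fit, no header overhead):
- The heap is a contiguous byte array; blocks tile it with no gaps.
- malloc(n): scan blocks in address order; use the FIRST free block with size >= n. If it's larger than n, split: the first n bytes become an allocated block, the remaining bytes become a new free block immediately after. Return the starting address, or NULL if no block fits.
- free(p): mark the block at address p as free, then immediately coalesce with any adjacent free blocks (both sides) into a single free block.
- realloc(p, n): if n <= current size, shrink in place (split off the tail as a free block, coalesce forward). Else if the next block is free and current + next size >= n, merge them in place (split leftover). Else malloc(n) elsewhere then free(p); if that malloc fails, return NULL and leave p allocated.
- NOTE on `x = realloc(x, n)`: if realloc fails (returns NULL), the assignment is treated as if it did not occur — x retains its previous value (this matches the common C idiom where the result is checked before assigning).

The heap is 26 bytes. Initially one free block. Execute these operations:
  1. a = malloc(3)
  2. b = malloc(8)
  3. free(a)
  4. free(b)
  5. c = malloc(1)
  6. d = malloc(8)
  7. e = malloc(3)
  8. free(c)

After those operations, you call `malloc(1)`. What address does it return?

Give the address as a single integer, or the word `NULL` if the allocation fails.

Op 1: a = malloc(3) -> a = 0; heap: [0-2 ALLOC][3-25 FREE]
Op 2: b = malloc(8) -> b = 3; heap: [0-2 ALLOC][3-10 ALLOC][11-25 FREE]
Op 3: free(a) -> (freed a); heap: [0-2 FREE][3-10 ALLOC][11-25 FREE]
Op 4: free(b) -> (freed b); heap: [0-25 FREE]
Op 5: c = malloc(1) -> c = 0; heap: [0-0 ALLOC][1-25 FREE]
Op 6: d = malloc(8) -> d = 1; heap: [0-0 ALLOC][1-8 ALLOC][9-25 FREE]
Op 7: e = malloc(3) -> e = 9; heap: [0-0 ALLOC][1-8 ALLOC][9-11 ALLOC][12-25 FREE]
Op 8: free(c) -> (freed c); heap: [0-0 FREE][1-8 ALLOC][9-11 ALLOC][12-25 FREE]
malloc(1): first-fit scan over [0-0 FREE][1-8 ALLOC][9-11 ALLOC][12-25 FREE] -> 0

Answer: 0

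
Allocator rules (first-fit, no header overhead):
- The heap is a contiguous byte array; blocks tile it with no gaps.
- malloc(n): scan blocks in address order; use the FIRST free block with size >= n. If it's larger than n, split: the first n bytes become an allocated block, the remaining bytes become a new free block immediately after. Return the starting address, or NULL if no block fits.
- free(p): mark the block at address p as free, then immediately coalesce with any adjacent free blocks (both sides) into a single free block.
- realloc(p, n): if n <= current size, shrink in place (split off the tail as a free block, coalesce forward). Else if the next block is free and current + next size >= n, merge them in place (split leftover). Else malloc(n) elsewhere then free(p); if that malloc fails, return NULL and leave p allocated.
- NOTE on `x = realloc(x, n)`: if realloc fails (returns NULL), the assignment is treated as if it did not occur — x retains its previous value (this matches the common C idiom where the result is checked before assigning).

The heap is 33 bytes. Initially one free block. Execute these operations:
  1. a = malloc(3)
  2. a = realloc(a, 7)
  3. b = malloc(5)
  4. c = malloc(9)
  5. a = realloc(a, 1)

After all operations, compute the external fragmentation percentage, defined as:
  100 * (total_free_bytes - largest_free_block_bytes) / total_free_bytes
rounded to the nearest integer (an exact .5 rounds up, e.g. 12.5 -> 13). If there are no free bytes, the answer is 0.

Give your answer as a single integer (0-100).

Answer: 33

Derivation:
Op 1: a = malloc(3) -> a = 0; heap: [0-2 ALLOC][3-32 FREE]
Op 2: a = realloc(a, 7) -> a = 0; heap: [0-6 ALLOC][7-32 FREE]
Op 3: b = malloc(5) -> b = 7; heap: [0-6 ALLOC][7-11 ALLOC][12-32 FREE]
Op 4: c = malloc(9) -> c = 12; heap: [0-6 ALLOC][7-11 ALLOC][12-20 ALLOC][21-32 FREE]
Op 5: a = realloc(a, 1) -> a = 0; heap: [0-0 ALLOC][1-6 FREE][7-11 ALLOC][12-20 ALLOC][21-32 FREE]
Free blocks: [6 12] total_free=18 largest=12 -> 100*(18-12)/18 = 600/18 ≈ 33.333 -> rounds to 33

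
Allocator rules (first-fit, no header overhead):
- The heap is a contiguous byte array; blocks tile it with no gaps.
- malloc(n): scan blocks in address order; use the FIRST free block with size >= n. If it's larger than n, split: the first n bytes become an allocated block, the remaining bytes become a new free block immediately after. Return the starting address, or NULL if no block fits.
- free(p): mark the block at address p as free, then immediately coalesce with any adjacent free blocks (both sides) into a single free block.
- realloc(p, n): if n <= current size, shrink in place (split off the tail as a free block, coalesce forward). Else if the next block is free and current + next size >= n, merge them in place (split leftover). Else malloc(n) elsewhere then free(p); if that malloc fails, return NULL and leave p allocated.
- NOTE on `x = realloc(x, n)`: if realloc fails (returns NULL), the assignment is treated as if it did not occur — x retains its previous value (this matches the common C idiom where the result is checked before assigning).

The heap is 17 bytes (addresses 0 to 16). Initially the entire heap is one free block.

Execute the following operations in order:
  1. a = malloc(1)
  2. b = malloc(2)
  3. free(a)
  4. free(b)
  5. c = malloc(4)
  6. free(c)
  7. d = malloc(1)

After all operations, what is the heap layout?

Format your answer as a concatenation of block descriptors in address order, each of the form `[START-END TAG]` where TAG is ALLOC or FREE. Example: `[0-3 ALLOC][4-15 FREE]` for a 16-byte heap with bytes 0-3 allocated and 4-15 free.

Op 1: a = malloc(1) -> a = 0; heap: [0-0 ALLOC][1-16 FREE]
Op 2: b = malloc(2) -> b = 1; heap: [0-0 ALLOC][1-2 ALLOC][3-16 FREE]
Op 3: free(a) -> (freed a); heap: [0-0 FREE][1-2 ALLOC][3-16 FREE]
Op 4: free(b) -> (freed b); heap: [0-16 FREE]
Op 5: c = malloc(4) -> c = 0; heap: [0-3 ALLOC][4-16 FREE]
Op 6: free(c) -> (freed c); heap: [0-16 FREE]
Op 7: d = malloc(1) -> d = 0; heap: [0-0 ALLOC][1-16 FREE]

Answer: [0-0 ALLOC][1-16 FREE]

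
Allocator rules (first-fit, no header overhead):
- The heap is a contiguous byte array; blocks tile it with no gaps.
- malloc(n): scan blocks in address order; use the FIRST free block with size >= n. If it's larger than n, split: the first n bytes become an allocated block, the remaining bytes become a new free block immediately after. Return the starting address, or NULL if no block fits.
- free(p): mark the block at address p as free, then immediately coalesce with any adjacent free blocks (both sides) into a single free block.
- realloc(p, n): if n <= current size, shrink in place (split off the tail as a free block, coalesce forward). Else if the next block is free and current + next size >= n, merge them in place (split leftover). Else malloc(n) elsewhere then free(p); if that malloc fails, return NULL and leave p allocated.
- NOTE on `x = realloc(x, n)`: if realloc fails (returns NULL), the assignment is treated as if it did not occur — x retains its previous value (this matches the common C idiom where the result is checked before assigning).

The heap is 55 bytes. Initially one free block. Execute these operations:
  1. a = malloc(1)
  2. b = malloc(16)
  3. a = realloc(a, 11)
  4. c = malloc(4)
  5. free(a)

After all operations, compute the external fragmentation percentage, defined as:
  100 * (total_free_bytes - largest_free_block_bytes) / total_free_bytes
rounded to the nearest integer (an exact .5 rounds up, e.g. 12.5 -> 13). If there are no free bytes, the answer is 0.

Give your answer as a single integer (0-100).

Answer: 34

Derivation:
Op 1: a = malloc(1) -> a = 0; heap: [0-0 ALLOC][1-54 FREE]
Op 2: b = malloc(16) -> b = 1; heap: [0-0 ALLOC][1-16 ALLOC][17-54 FREE]
Op 3: a = realloc(a, 11) -> a = 17; heap: [0-0 FREE][1-16 ALLOC][17-27 ALLOC][28-54 FREE]
Op 4: c = malloc(4) -> c = 28; heap: [0-0 FREE][1-16 ALLOC][17-27 ALLOC][28-31 ALLOC][32-54 FREE]
Op 5: free(a) -> (freed a); heap: [0-0 FREE][1-16 ALLOC][17-27 FREE][28-31 ALLOC][32-54 FREE]
Free blocks: [1 11 23] total_free=35 largest=23 -> 100*(35-23)/35 = 1200/35 ≈ 34.286 -> rounds to 34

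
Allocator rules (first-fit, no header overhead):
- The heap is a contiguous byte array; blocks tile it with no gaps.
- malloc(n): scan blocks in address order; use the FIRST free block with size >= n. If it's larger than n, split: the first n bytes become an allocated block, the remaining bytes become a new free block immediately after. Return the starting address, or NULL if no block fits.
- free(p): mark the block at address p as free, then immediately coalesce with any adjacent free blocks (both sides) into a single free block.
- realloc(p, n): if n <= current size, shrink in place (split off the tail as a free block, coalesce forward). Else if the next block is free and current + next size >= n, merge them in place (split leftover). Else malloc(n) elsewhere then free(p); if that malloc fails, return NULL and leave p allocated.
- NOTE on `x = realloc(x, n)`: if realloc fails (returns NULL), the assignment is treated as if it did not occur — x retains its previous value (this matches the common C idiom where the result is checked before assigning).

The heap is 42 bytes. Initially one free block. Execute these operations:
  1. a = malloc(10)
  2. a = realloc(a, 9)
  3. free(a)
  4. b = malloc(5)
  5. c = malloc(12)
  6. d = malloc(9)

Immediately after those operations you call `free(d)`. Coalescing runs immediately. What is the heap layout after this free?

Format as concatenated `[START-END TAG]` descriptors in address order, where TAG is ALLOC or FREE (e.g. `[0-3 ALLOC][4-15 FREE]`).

Op 1: a = malloc(10) -> a = 0; heap: [0-9 ALLOC][10-41 FREE]
Op 2: a = realloc(a, 9) -> a = 0; heap: [0-8 ALLOC][9-41 FREE]
Op 3: free(a) -> (freed a); heap: [0-41 FREE]
Op 4: b = malloc(5) -> b = 0; heap: [0-4 ALLOC][5-41 FREE]
Op 5: c = malloc(12) -> c = 5; heap: [0-4 ALLOC][5-16 ALLOC][17-41 FREE]
Op 6: d = malloc(9) -> d = 17; heap: [0-4 ALLOC][5-16 ALLOC][17-25 ALLOC][26-41 FREE]
free(d): d = 17 -> block [17-25 ALLOC]; mark free, coalesce with adjacent free neighbors -> [0-4 ALLOC][5-16 ALLOC][17-41 FREE]

Answer: [0-4 ALLOC][5-16 ALLOC][17-41 FREE]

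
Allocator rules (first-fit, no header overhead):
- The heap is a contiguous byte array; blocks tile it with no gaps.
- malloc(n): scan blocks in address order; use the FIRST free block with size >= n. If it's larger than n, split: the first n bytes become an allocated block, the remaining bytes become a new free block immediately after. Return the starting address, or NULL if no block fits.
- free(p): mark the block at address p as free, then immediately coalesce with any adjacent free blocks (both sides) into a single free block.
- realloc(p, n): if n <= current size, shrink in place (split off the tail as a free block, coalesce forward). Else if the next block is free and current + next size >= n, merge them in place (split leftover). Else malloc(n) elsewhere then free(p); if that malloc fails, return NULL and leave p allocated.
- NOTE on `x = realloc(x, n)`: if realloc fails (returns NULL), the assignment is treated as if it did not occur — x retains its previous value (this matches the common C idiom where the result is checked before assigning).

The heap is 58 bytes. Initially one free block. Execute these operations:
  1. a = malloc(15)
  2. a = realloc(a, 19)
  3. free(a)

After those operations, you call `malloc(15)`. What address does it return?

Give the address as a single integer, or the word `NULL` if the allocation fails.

Op 1: a = malloc(15) -> a = 0; heap: [0-14 ALLOC][15-57 FREE]
Op 2: a = realloc(a, 19) -> a = 0; heap: [0-18 ALLOC][19-57 FREE]
Op 3: free(a) -> (freed a); heap: [0-57 FREE]
malloc(15): first-fit scan over [0-57 FREE] -> 0

Answer: 0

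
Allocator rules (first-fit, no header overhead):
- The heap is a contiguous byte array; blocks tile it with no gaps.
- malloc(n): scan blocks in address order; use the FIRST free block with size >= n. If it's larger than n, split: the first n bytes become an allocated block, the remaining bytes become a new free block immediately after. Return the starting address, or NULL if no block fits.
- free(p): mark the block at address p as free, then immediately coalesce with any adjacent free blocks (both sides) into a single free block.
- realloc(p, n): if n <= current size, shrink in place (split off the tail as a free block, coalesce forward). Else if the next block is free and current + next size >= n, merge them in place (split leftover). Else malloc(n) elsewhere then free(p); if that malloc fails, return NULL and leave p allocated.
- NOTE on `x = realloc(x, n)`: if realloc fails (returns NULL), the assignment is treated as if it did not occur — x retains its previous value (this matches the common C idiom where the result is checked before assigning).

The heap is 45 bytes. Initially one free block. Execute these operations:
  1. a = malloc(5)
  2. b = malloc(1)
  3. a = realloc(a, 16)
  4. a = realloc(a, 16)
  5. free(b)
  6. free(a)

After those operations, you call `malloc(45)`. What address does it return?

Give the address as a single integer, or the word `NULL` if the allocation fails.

Op 1: a = malloc(5) -> a = 0; heap: [0-4 ALLOC][5-44 FREE]
Op 2: b = malloc(1) -> b = 5; heap: [0-4 ALLOC][5-5 ALLOC][6-44 FREE]
Op 3: a = realloc(a, 16) -> a = 6; heap: [0-4 FREE][5-5 ALLOC][6-21 ALLOC][22-44 FREE]
Op 4: a = realloc(a, 16) -> a = 6; heap: [0-4 FREE][5-5 ALLOC][6-21 ALLOC][22-44 FREE]
Op 5: free(b) -> (freed b); heap: [0-5 FREE][6-21 ALLOC][22-44 FREE]
Op 6: free(a) -> (freed a); heap: [0-44 FREE]
malloc(45): first-fit scan over [0-44 FREE] -> 0

Answer: 0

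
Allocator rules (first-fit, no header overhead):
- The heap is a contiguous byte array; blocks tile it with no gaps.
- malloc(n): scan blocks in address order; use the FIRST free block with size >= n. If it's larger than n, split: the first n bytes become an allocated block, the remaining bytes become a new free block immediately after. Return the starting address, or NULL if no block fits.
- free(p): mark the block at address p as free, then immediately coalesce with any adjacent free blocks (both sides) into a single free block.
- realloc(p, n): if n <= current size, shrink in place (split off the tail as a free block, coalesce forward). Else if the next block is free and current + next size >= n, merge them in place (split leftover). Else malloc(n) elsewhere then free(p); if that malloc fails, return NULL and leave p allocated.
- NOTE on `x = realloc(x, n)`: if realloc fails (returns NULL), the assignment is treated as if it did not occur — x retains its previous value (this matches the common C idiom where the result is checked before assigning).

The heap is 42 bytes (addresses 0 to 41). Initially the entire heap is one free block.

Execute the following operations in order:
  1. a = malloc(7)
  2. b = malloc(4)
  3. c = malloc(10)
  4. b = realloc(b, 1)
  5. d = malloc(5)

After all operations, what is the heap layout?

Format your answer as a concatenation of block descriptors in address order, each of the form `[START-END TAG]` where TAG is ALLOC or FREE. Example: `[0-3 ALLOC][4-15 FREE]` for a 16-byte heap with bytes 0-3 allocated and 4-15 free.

Answer: [0-6 ALLOC][7-7 ALLOC][8-10 FREE][11-20 ALLOC][21-25 ALLOC][26-41 FREE]

Derivation:
Op 1: a = malloc(7) -> a = 0; heap: [0-6 ALLOC][7-41 FREE]
Op 2: b = malloc(4) -> b = 7; heap: [0-6 ALLOC][7-10 ALLOC][11-41 FREE]
Op 3: c = malloc(10) -> c = 11; heap: [0-6 ALLOC][7-10 ALLOC][11-20 ALLOC][21-41 FREE]
Op 4: b = realloc(b, 1) -> b = 7; heap: [0-6 ALLOC][7-7 ALLOC][8-10 FREE][11-20 ALLOC][21-41 FREE]
Op 5: d = malloc(5) -> d = 21; heap: [0-6 ALLOC][7-7 ALLOC][8-10 FREE][11-20 ALLOC][21-25 ALLOC][26-41 FREE]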